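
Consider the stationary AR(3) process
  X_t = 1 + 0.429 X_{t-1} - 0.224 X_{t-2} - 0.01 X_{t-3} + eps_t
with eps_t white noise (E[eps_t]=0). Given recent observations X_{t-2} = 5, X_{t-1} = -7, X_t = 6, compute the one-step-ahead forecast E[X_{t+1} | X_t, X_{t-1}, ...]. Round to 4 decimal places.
E[X_{t+1} \mid \mathcal F_t] = 5.0920

For an AR(p) model X_t = c + sum_i phi_i X_{t-i} + eps_t, the
one-step-ahead conditional mean is
  E[X_{t+1} | X_t, ...] = c + sum_i phi_i X_{t+1-i}.
Substitute known values:
  E[X_{t+1} | ...] = 1 + (0.429) * (6) + (-0.224) * (-7) + (-0.01) * (5)
                   = 5.0920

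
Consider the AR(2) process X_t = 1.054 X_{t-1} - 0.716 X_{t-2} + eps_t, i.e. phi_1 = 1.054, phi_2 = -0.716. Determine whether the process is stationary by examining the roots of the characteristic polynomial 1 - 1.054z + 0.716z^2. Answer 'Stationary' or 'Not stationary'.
\text{Stationary}

The AR(p) characteristic polynomial is P(z) = 1 - 1.054z + 0.716z^2.
Stationarity requires all roots to lie outside the unit circle, i.e. |z| > 1 for every root.
Set 1 + (-1.054) z + (0.716) z^2 = 0, i.e. a z^2 + b z + c = 0 with a = 0.716, b = -1.054, c = 1.
Discriminant D = b^2 - 4ac = (-1.054)^2 - 4*(0.716)*1 = 1.110916 - (2.864) = -1.753084.
D < 0, so the roots are the complex-conjugate pair z = (-b +/- i sqrt(-D)) / (2a) = 0.736 +/- 0.9246i.
For a conjugate pair |z|^2 = z * conj(z) = (product of roots) = c/a = 1/(0.716) = 1.396648, so |z| = sqrt(1.396648) = 1.1818 for both roots.
Moduli of all roots: 1.1818, 1.1818.
All moduli strictly greater than 1? Yes.
Verdict: Stationary.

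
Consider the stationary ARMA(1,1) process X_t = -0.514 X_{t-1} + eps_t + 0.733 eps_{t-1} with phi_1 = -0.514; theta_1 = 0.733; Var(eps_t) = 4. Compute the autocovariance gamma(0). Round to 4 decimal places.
\gamma(0) = 4.2607

Multiply the model equation by X_{t-k} and take expectations. With theta_0 = psi_0 = 1 and psi_j the MA(infinity) weights, this gives
  gamma(k) - sum_i phi_i gamma(k-i) = c_k,
  c_k = sigma^2 * sum_{j=k..q} theta_j psi_{j-k}   (c_k = 0 for k > q),
using gamma(-m) = gamma(m).
psi-weights needed (psi_j = theta_j + sum_i phi_i psi_{j-i}):
  psi_1 = theta_1 + phi_1 = 0.733 + (-0.514) = 0.219
Right-hand sides:
  c_0 = sigma^2 (1 + theta_1 psi_1) = 4 * (1 + (0.733)(0.219)) = 4 * 1.160527 = 4.642108
  c_1 = sigma^2 theta_1 = 4 * (0.733) = 2.932
  c_2 = 0
Equations for k = 0 and k = 1 (AR order 1):
  gamma(0) = phi_1 gamma(1) + c_0
  gamma(1) = phi_1 gamma(0) + c_1
Substituting the second into the first: gamma(0) (1 - phi_1^2) = c_0 + phi_1 c_1, so
  gamma(0) = (c_0 + phi_1 c_1) / (1 - phi_1^2) = (4.642108 + (-0.514)(2.932)) / (1 - (-0.514)^2) = 3.13506 / 0.735804 = 4.260727.
Therefore gamma(0) = 4.2607 (to 4 decimal places).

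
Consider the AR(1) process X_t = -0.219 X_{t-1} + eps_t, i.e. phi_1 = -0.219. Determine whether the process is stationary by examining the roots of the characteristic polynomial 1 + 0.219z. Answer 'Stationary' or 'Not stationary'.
\text{Stationary}

The AR(p) characteristic polynomial is P(z) = 1 + 0.219z.
Stationarity requires all roots to lie outside the unit circle, i.e. |z| > 1 for every root.
This is linear in z: 1 + (0.219) z = 0  =>  z = -1/(0.219) = -4.56621,  |z| = 4.56621.
Moduli of all roots: 4.5662.
All moduli strictly greater than 1? Yes.
Verdict: Stationary.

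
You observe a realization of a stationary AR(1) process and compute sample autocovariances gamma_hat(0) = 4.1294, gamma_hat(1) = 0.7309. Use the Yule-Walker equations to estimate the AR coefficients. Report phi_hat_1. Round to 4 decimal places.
\hat\phi_{1} = 0.1770

The Yule-Walker equations for an AR(p) process read, in matrix form,
  Gamma_p phi = r_p,   with   (Gamma_p)_{ij} = gamma(|i - j|),
                       (r_p)_i = gamma(i),   i,j = 1..p.
Substitute the sample gammas (Toeplitz matrix and right-hand side of size 1):
  Gamma_p = [[4.1294]]
  r_p     = [0.7309]
With p = 1 this is the single equation gamma(0) phi_1 = gamma(1):
  phi_hat_1 = gamma(1) / gamma(0) = 0.7309 / 4.1294 = 0.1770.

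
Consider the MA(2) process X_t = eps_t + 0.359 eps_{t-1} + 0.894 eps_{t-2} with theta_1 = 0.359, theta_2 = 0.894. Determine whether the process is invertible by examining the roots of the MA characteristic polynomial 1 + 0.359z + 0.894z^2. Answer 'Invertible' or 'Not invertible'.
\text{Invertible}

The MA(q) characteristic polynomial is P(z) = 1 + 0.359z + 0.894z^2.
Invertibility requires all roots to lie outside the unit circle, i.e. |z| > 1 for every root.
Set 1 + (0.359) z + (0.894) z^2 = 0, i.e. a z^2 + b z + c = 0 with a = 0.894, b = 0.359, c = 1.
Discriminant D = b^2 - 4ac = (0.359)^2 - 4*(0.894)*1 = 0.128881 - (3.576) = -3.447119.
D < 0, so the roots are the complex-conjugate pair z = (-b +/- i sqrt(-D)) / (2a) = -0.2008 +/- 1.0384i.
For a conjugate pair |z|^2 = z * conj(z) = (product of roots) = c/a = 1/(0.894) = 1.118568, so |z| = sqrt(1.118568) = 1.0576 for both roots.
Moduli of all roots: 1.0576, 1.0576.
All moduli strictly greater than 1? Yes.
Verdict: Invertible.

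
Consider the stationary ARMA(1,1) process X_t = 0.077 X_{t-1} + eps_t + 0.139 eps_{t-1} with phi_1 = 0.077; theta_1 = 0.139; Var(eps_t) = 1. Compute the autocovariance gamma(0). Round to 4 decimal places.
\gamma(0) = 1.0469

Multiply the model equation by X_{t-k} and take expectations. With theta_0 = psi_0 = 1 and psi_j the MA(infinity) weights, this gives
  gamma(k) - sum_i phi_i gamma(k-i) = c_k,
  c_k = sigma^2 * sum_{j=k..q} theta_j psi_{j-k}   (c_k = 0 for k > q),
using gamma(-m) = gamma(m).
psi-weights needed (psi_j = theta_j + sum_i phi_i psi_{j-i}):
  psi_1 = theta_1 + phi_1 = 0.139 + (0.077) = 0.216
Right-hand sides:
  c_0 = sigma^2 (1 + theta_1 psi_1) = 1 * (1 + (0.139)(0.216)) = 1 * 1.030024 = 1.030024
  c_1 = sigma^2 theta_1 = 1 * (0.139) = 0.139
  c_2 = 0
Equations for k = 0 and k = 1 (AR order 1):
  gamma(0) = phi_1 gamma(1) + c_0
  gamma(1) = phi_1 gamma(0) + c_1
Substituting the second into the first: gamma(0) (1 - phi_1^2) = c_0 + phi_1 c_1, so
  gamma(0) = (c_0 + phi_1 c_1) / (1 - phi_1^2) = (1.030024 + (0.077)(0.139)) / (1 - (0.077)^2) = 1.040727 / 0.994071 = 1.046934.
Therefore gamma(0) = 1.0469 (to 4 decimal places).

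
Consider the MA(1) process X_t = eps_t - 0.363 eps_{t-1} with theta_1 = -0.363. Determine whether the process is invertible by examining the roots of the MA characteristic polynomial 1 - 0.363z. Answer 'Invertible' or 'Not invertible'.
\text{Invertible}

The MA(q) characteristic polynomial is P(z) = 1 - 0.363z.
Invertibility requires all roots to lie outside the unit circle, i.e. |z| > 1 for every root.
This is linear in z: 1 + (-0.363) z = 0  =>  z = -1/(-0.363) = 2.754821,  |z| = 2.754821.
Moduli of all roots: 2.7548.
All moduli strictly greater than 1? Yes.
Verdict: Invertible.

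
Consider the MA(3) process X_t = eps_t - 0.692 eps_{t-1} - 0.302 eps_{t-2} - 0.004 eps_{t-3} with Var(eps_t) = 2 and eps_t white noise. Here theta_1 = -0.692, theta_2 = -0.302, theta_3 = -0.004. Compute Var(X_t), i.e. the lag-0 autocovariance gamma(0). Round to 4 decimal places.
\gamma(0) = 3.1402

For an MA(q) process X_t = eps_t + sum_i theta_i eps_{t-i} with
Var(eps_t) = sigma^2, the variance is
  gamma(0) = sigma^2 * (1 + sum_i theta_i^2).
  sum_i theta_i^2 = (-0.692)^2 + (-0.302)^2 + (-0.004)^2 = 0.478864 + 0.091204 + 0.000016 = 0.570084.
  gamma(0) = 2 * (1 + 0.570084) = 2 * 1.570084 = 3.140168, which rounds to 3.1402.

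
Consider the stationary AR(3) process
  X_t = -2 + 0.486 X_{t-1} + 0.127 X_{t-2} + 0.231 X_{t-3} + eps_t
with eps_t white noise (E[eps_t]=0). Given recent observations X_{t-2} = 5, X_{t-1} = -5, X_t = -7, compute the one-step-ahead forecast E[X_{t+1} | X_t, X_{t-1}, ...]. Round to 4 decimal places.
E[X_{t+1} \mid \mathcal F_t] = -4.8820

For an AR(p) model X_t = c + sum_i phi_i X_{t-i} + eps_t, the
one-step-ahead conditional mean is
  E[X_{t+1} | X_t, ...] = c + sum_i phi_i X_{t+1-i}.
Substitute known values:
  E[X_{t+1} | ...] = -2 + (0.486) * (-7) + (0.127) * (-5) + (0.231) * (5)
                   = -4.8820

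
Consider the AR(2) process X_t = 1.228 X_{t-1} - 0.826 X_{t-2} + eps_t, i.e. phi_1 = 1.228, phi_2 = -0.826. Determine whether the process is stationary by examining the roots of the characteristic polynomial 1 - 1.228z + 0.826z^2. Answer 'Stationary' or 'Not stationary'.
\text{Stationary}

The AR(p) characteristic polynomial is P(z) = 1 - 1.228z + 0.826z^2.
Stationarity requires all roots to lie outside the unit circle, i.e. |z| > 1 for every root.
Set 1 + (-1.228) z + (0.826) z^2 = 0, i.e. a z^2 + b z + c = 0 with a = 0.826, b = -1.228, c = 1.
Discriminant D = b^2 - 4ac = (-1.228)^2 - 4*(0.826)*1 = 1.507984 - (3.304) = -1.796016.
D < 0, so the roots are the complex-conjugate pair z = (-b +/- i sqrt(-D)) / (2a) = 0.7433 +/- 0.8112i.
For a conjugate pair |z|^2 = z * conj(z) = (product of roots) = c/a = 1/(0.826) = 1.210654, so |z| = sqrt(1.210654) = 1.1003 for both roots.
Moduli of all roots: 1.1003, 1.1003.
All moduli strictly greater than 1? Yes.
Verdict: Stationary.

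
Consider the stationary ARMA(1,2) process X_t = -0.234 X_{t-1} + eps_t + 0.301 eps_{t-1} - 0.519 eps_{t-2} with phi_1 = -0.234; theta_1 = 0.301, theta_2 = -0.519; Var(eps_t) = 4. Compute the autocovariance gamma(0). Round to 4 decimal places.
\gamma(0) = 5.2277

Multiply the model equation by X_{t-k} and take expectations. With theta_0 = psi_0 = 1 and psi_j the MA(infinity) weights, this gives
  gamma(k) - sum_i phi_i gamma(k-i) = c_k,
  c_k = sigma^2 * sum_{j=k..q} theta_j psi_{j-k}   (c_k = 0 for k > q),
using gamma(-m) = gamma(m).
psi-weights needed (psi_j = theta_j + sum_i phi_i psi_{j-i}):
  psi_1 = theta_1 + phi_1 = 0.301 + (-0.234) = 0.067
  psi_2 = theta_2 + phi_1 psi_1 = -0.519 + (-0.234)(0.067) = -0.534678
Right-hand sides:
  c_0 = sigma^2 (1 + theta_1 psi_1 + theta_2 psi_2) = 4 * (1 + (0.301)(0.067) + (-0.519)(-0.534678)) = 4 * 1.297665 = 5.19066
  c_1 = sigma^2 (theta_1 + theta_2 psi_1) = 4 * (0.301 + (-0.519)(0.067)) = 1.064908
  c_2 = sigma^2 theta_2 = 4 * (-0.519) = -2.076
Equations for k = 0 and k = 1 (AR order 1):
  gamma(0) = phi_1 gamma(1) + c_0
  gamma(1) = phi_1 gamma(0) + c_1
Substituting the second into the first: gamma(0) (1 - phi_1^2) = c_0 + phi_1 c_1, so
  gamma(0) = (c_0 + phi_1 c_1) / (1 - phi_1^2) = (5.19066 + (-0.234)(1.064908)) / (1 - (-0.234)^2) = 4.941471 / 0.945244 = 5.22772.
Therefore gamma(0) = 5.2277 (to 4 decimal places).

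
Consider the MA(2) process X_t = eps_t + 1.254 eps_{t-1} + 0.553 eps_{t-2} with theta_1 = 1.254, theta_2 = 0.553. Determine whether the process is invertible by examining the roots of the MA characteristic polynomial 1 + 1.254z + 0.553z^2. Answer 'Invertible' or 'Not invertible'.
\text{Invertible}

The MA(q) characteristic polynomial is P(z) = 1 + 1.254z + 0.553z^2.
Invertibility requires all roots to lie outside the unit circle, i.e. |z| > 1 for every root.
Set 1 + (1.254) z + (0.553) z^2 = 0, i.e. a z^2 + b z + c = 0 with a = 0.553, b = 1.254, c = 1.
Discriminant D = b^2 - 4ac = (1.254)^2 - 4*(0.553)*1 = 1.572516 - (2.212) = -0.639484.
D < 0, so the roots are the complex-conjugate pair z = (-b +/- i sqrt(-D)) / (2a) = -1.1338 +/- 0.723i.
For a conjugate pair |z|^2 = z * conj(z) = (product of roots) = c/a = 1/(0.553) = 1.808318, so |z| = sqrt(1.808318) = 1.3447 for both roots.
Moduli of all roots: 1.3447, 1.3447.
All moduli strictly greater than 1? Yes.
Verdict: Invertible.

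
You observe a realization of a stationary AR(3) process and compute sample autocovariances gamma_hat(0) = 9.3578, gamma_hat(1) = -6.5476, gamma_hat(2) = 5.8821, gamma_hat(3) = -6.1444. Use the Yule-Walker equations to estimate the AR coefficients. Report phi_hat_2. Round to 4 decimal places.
\hat\phi_{2} = 0.1150

The Yule-Walker equations for an AR(p) process read, in matrix form,
  Gamma_p phi = r_p,   with   (Gamma_p)_{ij} = gamma(|i - j|),
                       (r_p)_i = gamma(i),   i,j = 1..p.
Substitute the sample gammas (Toeplitz matrix and right-hand side of size 3):
  Gamma_p = [[9.3578, -6.5476, 5.8821], [-6.5476, 9.3578, -6.5476], [5.8821, -6.5476, 9.3578]]
  r_p     = [-6.5476, 5.8821, -6.1444]
Written out (R1..R3):
  (R1) 9.3578 phi_1 - 6.5476 phi_2 + 5.8821 phi_3 = -6.5476
  (R2) -6.5476 phi_1 + 9.3578 phi_2 - 6.5476 phi_3 = 5.8821
  (R3) 5.8821 phi_1 - 6.5476 phi_2 + 9.3578 phi_3 = -6.1444
Gaussian elimination:
  R2 <- R2 - (-6.5476/9.3578) R1 = R2 - (-0.699694) R1:  4.776481 phi_2 - 2.431928 phi_3 = 1.300781
  R3 <- R3 - (5.8821/9.3578) R1 = R3 - (0.628577) R1:  -2.431928 phi_2 + 5.660446 phi_3 = -2.028728
  R3 <- R3 - (-2.431928/4.776481) R2 = R3 - (-0.509146) R2:  4.422239 phi_3 = -1.36644
Back-substitution:
  phi_hat_3 = -1.36644 / 4.422239 = -0.308993
  phi_hat_2 = (1.300781 - (-2.431928)(-0.308993)) / 4.776481 = 0.115008
  phi_hat_1 = (-6.5476 - (-6.5476)(0.115008) - (5.8821)(-0.308993)) / 9.3578 = -0.424998
So phi_hat = [-0.4250, 0.1150, -0.3090].
Therefore phi_hat_2 = 0.1150.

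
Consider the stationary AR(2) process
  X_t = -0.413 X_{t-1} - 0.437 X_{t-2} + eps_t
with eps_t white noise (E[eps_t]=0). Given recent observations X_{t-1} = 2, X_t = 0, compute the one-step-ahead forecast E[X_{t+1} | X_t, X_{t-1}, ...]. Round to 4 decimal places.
E[X_{t+1} \mid \mathcal F_t] = -0.8740

For an AR(p) model X_t = c + sum_i phi_i X_{t-i} + eps_t, the
one-step-ahead conditional mean is
  E[X_{t+1} | X_t, ...] = c + sum_i phi_i X_{t+1-i}.
Substitute known values:
  E[X_{t+1} | ...] = (-0.413) * (0) + (-0.437) * (2)
                   = -0.8740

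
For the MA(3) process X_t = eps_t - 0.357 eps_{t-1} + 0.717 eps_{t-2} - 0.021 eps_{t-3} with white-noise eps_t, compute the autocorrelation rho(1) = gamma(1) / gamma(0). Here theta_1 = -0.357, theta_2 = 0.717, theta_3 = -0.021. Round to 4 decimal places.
\rho(1) = -0.3825

For an MA(q) process with theta_0 = 1, the autocovariance is
  gamma(k) = sigma^2 * sum_{i=0..q-k} theta_i * theta_{i+k},
and rho(k) = gamma(k) / gamma(0). Sigma^2 cancels.
  numerator   = (1)*(-0.357) + (-0.357)*(0.717) + (0.717)*(-0.021) = -0.628026.
  denominator = (1)^2 + (-0.357)^2 + (0.717)^2 + (-0.021)^2 = 1.641979.
  rho(1) = -0.628026 / 1.641979 = -0.3825.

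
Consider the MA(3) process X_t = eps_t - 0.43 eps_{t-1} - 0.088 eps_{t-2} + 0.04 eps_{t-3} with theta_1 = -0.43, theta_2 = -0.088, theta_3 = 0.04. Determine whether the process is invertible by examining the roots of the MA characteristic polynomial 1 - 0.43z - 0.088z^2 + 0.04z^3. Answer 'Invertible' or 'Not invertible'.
\text{Invertible}

The MA(q) characteristic polynomial is P(z) = 1 - 0.43z - 0.088z^2 + 0.04z^3.
Invertibility requires all roots to lie outside the unit circle, i.e. |z| > 1 for every root.
Degree 3: look for a simple real root z0 first, then factor out (1 - z/z0) and solve the remaining quadratic.
Testing z0 = 2.5: P(2.5) = 1 + (-0.43)(2.5) + (-0.088)(2.5)^2 + (0.04)(2.5)^3
  = 1 + (-1.075) + (-0.55) + (0.625) = 0.  So z_0 = 2.5 is a root, |z_0| = 2.5.
Divide out the factor (1 - 0.4 z) = (1 - z/z0) (since 1/z0 = 0.4):
  P(z) = (1 - 0.4 z)(1 + (-0.03) z + (-0.1) z^2)
  [check: z-coef -0.03 - (0.4) = -0.43; z^2-coef -0.1 - (0.4)(-0.03) = -0.088; z^3-coef -(0.4)(-0.1) = 0.04.]
Remaining roots from the quadratic factor 1 + (-0.03) z + (-0.1) z^2:
  Set 1 + (-0.03) z + (-0.1) z^2 = 0, i.e. a z^2 + b z + c = 0 with a = -0.1, b = -0.03, c = 1.
  Discriminant D = b^2 - 4ac = (-0.03)^2 - 4*(-0.1)*1 = 0.0009 - (-0.4) = 0.4009.
  D >= 0, so the roots are real: z = (-b +/- sqrt(D)) / (2a) = (0.03 +/- 0.633167) / (-0.2).
    z_1 = (0.03 + 0.633167) / (-0.2) = -3.3158,   |z_1| = 3.3158.
    z_2 = (0.03 - 0.633167) / (-0.2) = 3.0158,   |z_2| = 3.0158.
Moduli of all roots: 2.5000, 3.3158, 3.0158.
All moduli strictly greater than 1? Yes.
Verdict: Invertible.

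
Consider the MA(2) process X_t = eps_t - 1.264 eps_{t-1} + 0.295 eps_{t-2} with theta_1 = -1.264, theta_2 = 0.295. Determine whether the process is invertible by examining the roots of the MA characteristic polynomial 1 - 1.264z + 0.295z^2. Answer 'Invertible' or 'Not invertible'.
\text{Invertible}

The MA(q) characteristic polynomial is P(z) = 1 - 1.264z + 0.295z^2.
Invertibility requires all roots to lie outside the unit circle, i.e. |z| > 1 for every root.
Set 1 + (-1.264) z + (0.295) z^2 = 0, i.e. a z^2 + b z + c = 0 with a = 0.295, b = -1.264, c = 1.
Discriminant D = b^2 - 4ac = (-1.264)^2 - 4*(0.295)*1 = 1.597696 - (1.18) = 0.417696.
D >= 0, so the roots are real: z = (-b +/- sqrt(D)) / (2a) = (1.264 +/- 0.646294) / (0.59).
  z_1 = (1.264 + 0.646294) / (0.59) = 3.2378,   |z_1| = 3.2378.
  z_2 = (1.264 - 0.646294) / (0.59) = 1.047,   |z_2| = 1.047.
Moduli of all roots: 3.2378, 1.0470.
All moduli strictly greater than 1? Yes.
Verdict: Invertible.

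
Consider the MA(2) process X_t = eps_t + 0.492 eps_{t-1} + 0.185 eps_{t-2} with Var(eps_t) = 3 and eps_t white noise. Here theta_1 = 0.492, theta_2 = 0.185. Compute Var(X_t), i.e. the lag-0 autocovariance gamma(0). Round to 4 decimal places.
\gamma(0) = 3.8289

For an MA(q) process X_t = eps_t + sum_i theta_i eps_{t-i} with
Var(eps_t) = sigma^2, the variance is
  gamma(0) = sigma^2 * (1 + sum_i theta_i^2).
  sum_i theta_i^2 = (0.492)^2 + (0.185)^2 = 0.242064 + 0.034225 = 0.276289.
  gamma(0) = 3 * (1 + 0.276289) = 3 * 1.276289 = 3.828867, which rounds to 3.8289.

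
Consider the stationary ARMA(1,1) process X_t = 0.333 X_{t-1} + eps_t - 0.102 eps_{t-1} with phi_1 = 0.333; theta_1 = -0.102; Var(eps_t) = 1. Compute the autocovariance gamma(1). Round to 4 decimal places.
\gamma(1) = 0.2510

Multiply the model equation by X_{t-k} and take expectations. With theta_0 = psi_0 = 1 and psi_j the MA(infinity) weights, this gives
  gamma(k) - sum_i phi_i gamma(k-i) = c_k,
  c_k = sigma^2 * sum_{j=k..q} theta_j psi_{j-k}   (c_k = 0 for k > q),
using gamma(-m) = gamma(m).
psi-weights needed (psi_j = theta_j + sum_i phi_i psi_{j-i}):
  psi_1 = theta_1 + phi_1 = -0.102 + (0.333) = 0.231
Right-hand sides:
  c_0 = sigma^2 (1 + theta_1 psi_1) = 1 * (1 + (-0.102)(0.231)) = 1 * 0.976438 = 0.976438
  c_1 = sigma^2 theta_1 = 1 * (-0.102) = -0.102
  c_2 = 0
Equations for k = 0 and k = 1 (AR order 1):
  gamma(0) = phi_1 gamma(1) + c_0
  gamma(1) = phi_1 gamma(0) + c_1
Substituting the second into the first: gamma(0) (1 - phi_1^2) = c_0 + phi_1 c_1, so
  gamma(0) = (c_0 + phi_1 c_1) / (1 - phi_1^2) = (0.976438 + (0.333)(-0.102)) / (1 - (0.333)^2) = 0.942472 / 0.889111 = 1.060016.
  gamma(1) = phi_1 gamma(0) + c_1 = (0.333)(1.060016) + (-0.102) = 0.250985.
Therefore gamma(1) = 0.2510 (to 4 decimal places).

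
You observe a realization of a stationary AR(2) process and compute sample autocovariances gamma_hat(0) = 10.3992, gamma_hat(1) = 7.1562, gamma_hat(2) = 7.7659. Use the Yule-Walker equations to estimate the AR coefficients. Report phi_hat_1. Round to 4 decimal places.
\hat\phi_{1} = 0.3310

The Yule-Walker equations for an AR(p) process read, in matrix form,
  Gamma_p phi = r_p,   with   (Gamma_p)_{ij} = gamma(|i - j|),
                       (r_p)_i = gamma(i),   i,j = 1..p.
Substitute the sample gammas (Toeplitz matrix and right-hand side of size 2):
  Gamma_p = [[10.3992, 7.1562], [7.1562, 10.3992]]
  r_p     = [7.1562, 7.7659]
Written out:
  10.3992 phi_1 + 7.1562 phi_2 = 7.1562
  7.1562 phi_1 + 10.3992 phi_2 = 7.7659
Solve by Cramer's rule:
  det = gamma(0)^2 - gamma(1)^2 = (10.3992)^2 - (7.1562)^2 = 108.14336064 - 51.21119844 = 56.9321622
  phi_hat_1 = [gamma(1) gamma(0) - gamma(1) gamma(2)] / det = [(7.1562)(10.3992) - (7.1562)(7.7659)] / 56.9321622 = 18.84442146 / 56.9321622 = 0.331
  phi_hat_2 = [gamma(0) gamma(2) - gamma(1)^2] / det = [(10.3992)(7.7659) - (7.1562)^2] / 56.9321622 = 29.54794884 / 56.9321622 = 0.519
So phi_hat = [0.3310, 0.5190].
Therefore phi_hat_1 = 0.3310.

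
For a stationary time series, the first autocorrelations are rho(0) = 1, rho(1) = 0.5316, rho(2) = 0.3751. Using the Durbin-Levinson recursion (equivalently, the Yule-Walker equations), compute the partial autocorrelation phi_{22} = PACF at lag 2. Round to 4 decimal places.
\phi_{22} = 0.1289

The PACF at lag k is phi_{kk}, the last component of the solution
to the Yule-Walker system G_k phi = r_k where
  (G_k)_{ij} = rho(|i - j|), (r_k)_i = rho(i), i,j = 1..k.
Equivalently, Durbin-Levinson gives phi_{kk} iteratively:
  phi_{11} = rho(1)
  phi_{kk} = [rho(k) - sum_{j=1..k-1} phi_{k-1,j} rho(k-j)]
            / [1 - sum_{j=1..k-1} phi_{k-1,j} rho(j)],
  phi_{k,j} = phi_{k-1,j} - phi_{kk} phi_{k-1,k-j},  j = 1..k-1.
Step k = 1:
  phi_11 = rho(1) = 0.5316.
Step k = 2:
  phi_22 = [rho(2) - phi_11 rho(1)] / [1 - phi_11 rho(1)] = [0.3751 - (0.5316)(0.5316)] / [1 - (0.5316)(0.5316)]
         = 0.09250144 / 0.71740144 = 0.1289.
Therefore phi_{22} = 0.1289.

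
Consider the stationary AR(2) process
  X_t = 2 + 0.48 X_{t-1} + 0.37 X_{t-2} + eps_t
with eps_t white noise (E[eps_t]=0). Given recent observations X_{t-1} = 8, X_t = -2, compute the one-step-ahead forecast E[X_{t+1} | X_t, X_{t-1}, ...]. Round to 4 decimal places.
E[X_{t+1} \mid \mathcal F_t] = 4.0000

For an AR(p) model X_t = c + sum_i phi_i X_{t-i} + eps_t, the
one-step-ahead conditional mean is
  E[X_{t+1} | X_t, ...] = c + sum_i phi_i X_{t+1-i}.
Substitute known values:
  E[X_{t+1} | ...] = 2 + (0.48) * (-2) + (0.37) * (8)
                   = 4.0000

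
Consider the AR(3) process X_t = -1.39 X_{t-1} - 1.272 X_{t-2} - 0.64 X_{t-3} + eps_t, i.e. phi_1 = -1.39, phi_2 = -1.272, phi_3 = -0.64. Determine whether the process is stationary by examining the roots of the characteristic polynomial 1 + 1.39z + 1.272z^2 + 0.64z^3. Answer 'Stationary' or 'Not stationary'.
\text{Stationary}

The AR(p) characteristic polynomial is P(z) = 1 + 1.39z + 1.272z^2 + 0.64z^3.
Stationarity requires all roots to lie outside the unit circle, i.e. |z| > 1 for every root.
Degree 3: look for a simple real root z0 first, then factor out (1 - z/z0) and solve the remaining quadratic.
Testing z0 = -1.25: P(-1.25) = 1 + (1.39)(-1.25) + (1.272)(-1.25)^2 + (0.64)(-1.25)^3
  = 1 + (-1.7375) + (1.9875) + (-1.25) = 0.  So z_0 = -1.25 is a root, |z_0| = 1.25.
Divide out the factor (1 + 0.8 z) = (1 - z/z0) (since 1/z0 = -0.8):
  P(z) = (1 + 0.8 z)(1 + (0.59) z + (0.8) z^2)
  [check: z-coef 0.59 - (-0.8) = 1.39; z^2-coef 0.8 - (-0.8)(0.59) = 1.272; z^3-coef -(-0.8)(0.8) = 0.64.]
Remaining roots from the quadratic factor 1 + (0.59) z + (0.8) z^2:
  Set 1 + (0.59) z + (0.8) z^2 = 0, i.e. a z^2 + b z + c = 0 with a = 0.8, b = 0.59, c = 1.
  Discriminant D = b^2 - 4ac = (0.59)^2 - 4*(0.8)*1 = 0.3481 - (3.2) = -2.8519.
  D < 0, so the roots are the complex-conjugate pair z = (-b +/- i sqrt(-D)) / (2a) = -0.3687 +/- 1.0555i.
  For a conjugate pair |z|^2 = z * conj(z) = (product of roots) = c/a = 1/(0.8) = 1.25, so |z| = sqrt(1.25) = 1.118 for both roots.
Moduli of all roots: 1.2500, 1.1180, 1.1180.
All moduli strictly greater than 1? Yes.
Verdict: Stationary.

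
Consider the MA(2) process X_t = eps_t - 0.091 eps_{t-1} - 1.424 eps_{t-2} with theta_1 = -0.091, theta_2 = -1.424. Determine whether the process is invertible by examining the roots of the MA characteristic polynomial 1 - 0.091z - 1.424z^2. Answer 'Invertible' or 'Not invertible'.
\text{Not invertible}

The MA(q) characteristic polynomial is P(z) = 1 - 0.091z - 1.424z^2.
Invertibility requires all roots to lie outside the unit circle, i.e. |z| > 1 for every root.
Set 1 + (-0.091) z + (-1.424) z^2 = 0, i.e. a z^2 + b z + c = 0 with a = -1.424, b = -0.091, c = 1.
Discriminant D = b^2 - 4ac = (-0.091)^2 - 4*(-1.424)*1 = 0.008281 - (-5.696) = 5.704281.
D >= 0, so the roots are real: z = (-b +/- sqrt(D)) / (2a) = (0.091 +/- 2.388364) / (-2.848).
  z_1 = (0.091 + 2.388364) / (-2.848) = -0.8706,   |z_1| = 0.8706.
  z_2 = (0.091 - 2.388364) / (-2.848) = 0.8067,   |z_2| = 0.8067.
Moduli of all roots: 0.8706, 0.8067.
All moduli strictly greater than 1? No.
Verdict: Not invertible.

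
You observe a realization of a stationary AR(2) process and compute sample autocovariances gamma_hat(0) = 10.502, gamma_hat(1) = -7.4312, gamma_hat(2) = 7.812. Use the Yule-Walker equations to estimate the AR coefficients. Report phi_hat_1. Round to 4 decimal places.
\hat\phi_{1} = -0.3630

The Yule-Walker equations for an AR(p) process read, in matrix form,
  Gamma_p phi = r_p,   with   (Gamma_p)_{ij} = gamma(|i - j|),
                       (r_p)_i = gamma(i),   i,j = 1..p.
Substitute the sample gammas (Toeplitz matrix and right-hand side of size 2):
  Gamma_p = [[10.502, -7.4312], [-7.4312, 10.502]]
  r_p     = [-7.4312, 7.812]
Written out:
  10.502 phi_1 - 7.4312 phi_2 = -7.4312
  -7.4312 phi_1 + 10.502 phi_2 = 7.812
Solve by Cramer's rule:
  det = gamma(0)^2 - gamma(1)^2 = (10.502)^2 - (-7.4312)^2 = 110.292004 - 55.22273344 = 55.06927056
  phi_hat_1 = [gamma(1) gamma(0) - gamma(1) gamma(2)] / det = [(-7.4312)(10.502) - (-7.4312)(7.812)] / 55.06927056 = -19.989928 / 55.06927056 = -0.363
  phi_hat_2 = [gamma(0) gamma(2) - gamma(1)^2] / det = [(10.502)(7.812) - (-7.4312)^2] / 55.06927056 = 26.81889056 / 55.06927056 = 0.487
So phi_hat = [-0.3630, 0.4870].
Therefore phi_hat_1 = -0.3630.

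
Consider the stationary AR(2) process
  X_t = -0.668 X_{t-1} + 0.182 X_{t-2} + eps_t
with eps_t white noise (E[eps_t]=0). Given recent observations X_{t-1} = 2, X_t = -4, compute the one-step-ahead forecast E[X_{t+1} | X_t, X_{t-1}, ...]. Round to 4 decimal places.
E[X_{t+1} \mid \mathcal F_t] = 3.0360

For an AR(p) model X_t = c + sum_i phi_i X_{t-i} + eps_t, the
one-step-ahead conditional mean is
  E[X_{t+1} | X_t, ...] = c + sum_i phi_i X_{t+1-i}.
Substitute known values:
  E[X_{t+1} | ...] = (-0.668) * (-4) + (0.182) * (2)
                   = 3.0360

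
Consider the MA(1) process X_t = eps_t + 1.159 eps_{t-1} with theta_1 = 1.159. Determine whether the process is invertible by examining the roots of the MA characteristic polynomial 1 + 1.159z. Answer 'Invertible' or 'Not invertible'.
\text{Not invertible}

The MA(q) characteristic polynomial is P(z) = 1 + 1.159z.
Invertibility requires all roots to lie outside the unit circle, i.e. |z| > 1 for every root.
This is linear in z: 1 + (1.159) z = 0  =>  z = -1/(1.159) = -0.862813,  |z| = 0.862813.
Moduli of all roots: 0.8628.
All moduli strictly greater than 1? No.
Verdict: Not invertible.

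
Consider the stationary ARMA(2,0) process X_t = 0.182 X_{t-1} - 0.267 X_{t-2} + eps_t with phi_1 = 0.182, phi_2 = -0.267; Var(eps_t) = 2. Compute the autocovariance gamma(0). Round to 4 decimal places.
\gamma(0) = 2.1989

Multiply the model equation by X_{t-k} and take expectations. With theta_0 = psi_0 = 1 and psi_j the MA(infinity) weights, this gives
  gamma(k) - sum_i phi_i gamma(k-i) = c_k,
  c_k = sigma^2 * sum_{j=k..q} theta_j psi_{j-k}   (c_k = 0 for k > q),
using gamma(-m) = gamma(m).
Pure AR (q = 0): c_0 = sigma^2 = 2, c_k = 0 for k >= 1.
Equations for k = 0, 1, 2 (AR order 2, c_2 = 0):
  (E0) gamma(0) = phi_1 gamma(1) + phi_2 gamma(2) + c_0
  (E1) gamma(1) = phi_1 gamma(0) + phi_2 gamma(1) + c_1
  (E2) gamma(2) = phi_1 gamma(1) + phi_2 gamma(0)
From (E1): gamma(1) = A gamma(0) + B with
  A = phi_1 / (1 - phi_2) = 0.182 / 1.267 = 0.143646,   B = c_1 / (1 - phi_2) = 0 / 1.267 = 0.
Insert (E2) into (E0): gamma(0) (1 - phi_2^2) = phi_1 (1 + phi_2) gamma(1) + c_0.
  phi_1 (1 + phi_2) = (0.182)(0.733) = 0.133406,   1 - phi_2^2 = 0.928711.
Replace gamma(1) by A gamma(0) + B and collect gamma(0):
  gamma(0) [0.928711 - (0.133406)(0.143646)] = c_0 = 2
  gamma(0) * 0.909548 = 2
  gamma(0) = 2 / 0.909548 = 2.198895.
Therefore gamma(0) = 2.1989 (to 4 decimal places).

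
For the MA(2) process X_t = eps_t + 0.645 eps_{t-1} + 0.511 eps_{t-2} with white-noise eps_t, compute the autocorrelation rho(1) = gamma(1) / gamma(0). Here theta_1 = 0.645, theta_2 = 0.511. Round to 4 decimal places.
\rho(1) = 0.5811

For an MA(q) process with theta_0 = 1, the autocovariance is
  gamma(k) = sigma^2 * sum_{i=0..q-k} theta_i * theta_{i+k},
and rho(k) = gamma(k) / gamma(0). Sigma^2 cancels.
  numerator   = (1)*(0.645) + (0.645)*(0.511) = 0.974595.
  denominator = (1)^2 + (0.645)^2 + (0.511)^2 = 1.677146.
  rho(1) = 0.974595 / 1.677146 = 0.5811.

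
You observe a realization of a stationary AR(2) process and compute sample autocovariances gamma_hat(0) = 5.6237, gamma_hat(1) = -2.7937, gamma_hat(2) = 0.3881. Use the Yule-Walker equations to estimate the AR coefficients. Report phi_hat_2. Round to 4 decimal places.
\hat\phi_{2} = -0.2360

The Yule-Walker equations for an AR(p) process read, in matrix form,
  Gamma_p phi = r_p,   with   (Gamma_p)_{ij} = gamma(|i - j|),
                       (r_p)_i = gamma(i),   i,j = 1..p.
Substitute the sample gammas (Toeplitz matrix and right-hand side of size 2):
  Gamma_p = [[5.6237, -2.7937], [-2.7937, 5.6237]]
  r_p     = [-2.7937, 0.3881]
Written out:
  5.6237 phi_1 - 2.7937 phi_2 = -2.7937
  -2.7937 phi_1 + 5.6237 phi_2 = 0.3881
Solve by Cramer's rule:
  det = gamma(0)^2 - gamma(1)^2 = (5.6237)^2 - (-2.7937)^2 = 31.62600169 - 7.80475969 = 23.821242
  phi_hat_1 = [gamma(1) gamma(0) - gamma(1) gamma(2)] / det = [(-2.7937)(5.6237) - (-2.7937)(0.3881)] / 23.821242 = -14.62669572 / 23.821242 = -0.614
  phi_hat_2 = [gamma(0) gamma(2) - gamma(1)^2] / det = [(5.6237)(0.3881) - (-2.7937)^2] / 23.821242 = -5.62220172 / 23.821242 = -0.236
So phi_hat = [-0.6140, -0.2360].
Therefore phi_hat_2 = -0.2360.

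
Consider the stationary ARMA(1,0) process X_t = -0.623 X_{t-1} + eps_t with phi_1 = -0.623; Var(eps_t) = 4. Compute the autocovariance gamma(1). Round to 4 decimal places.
\gamma(1) = -4.0728

Multiply the model equation by X_{t-k} and take expectations. With theta_0 = psi_0 = 1 and psi_j the MA(infinity) weights, this gives
  gamma(k) - sum_i phi_i gamma(k-i) = c_k,
  c_k = sigma^2 * sum_{j=k..q} theta_j psi_{j-k}   (c_k = 0 for k > q),
using gamma(-m) = gamma(m).
Pure AR (q = 0): c_0 = sigma^2 = 4, c_k = 0 for k >= 1.
Equations for k = 0 and k = 1 (AR order 1):
  gamma(0) = phi_1 gamma(1) + c_0
  gamma(1) = phi_1 gamma(0) + c_1
Substituting the second into the first: gamma(0) (1 - phi_1^2) = c_0 + phi_1 c_1, so
  gamma(0) = c_0 / (1 - phi_1^2) = 4 / (1 - (-0.623)^2) = 4 / 0.611871 = 6.537326.
  gamma(1) = phi_1 gamma(0) = (-0.623)(6.537326) = -4.072754.
Therefore gamma(1) = -4.0728 (to 4 decimal places).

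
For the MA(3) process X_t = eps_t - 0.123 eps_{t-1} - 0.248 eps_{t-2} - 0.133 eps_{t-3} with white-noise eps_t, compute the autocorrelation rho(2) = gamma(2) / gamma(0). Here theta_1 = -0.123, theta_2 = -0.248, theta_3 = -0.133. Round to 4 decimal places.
\rho(2) = -0.2117

For an MA(q) process with theta_0 = 1, the autocovariance is
  gamma(k) = sigma^2 * sum_{i=0..q-k} theta_i * theta_{i+k},
and rho(k) = gamma(k) / gamma(0). Sigma^2 cancels.
  numerator   = (1)*(-0.248) + (-0.123)*(-0.133) = -0.231641.
  denominator = (1)^2 + (-0.123)^2 + (-0.248)^2 + (-0.133)^2 = 1.094322.
  rho(2) = -0.231641 / 1.094322 = -0.2117.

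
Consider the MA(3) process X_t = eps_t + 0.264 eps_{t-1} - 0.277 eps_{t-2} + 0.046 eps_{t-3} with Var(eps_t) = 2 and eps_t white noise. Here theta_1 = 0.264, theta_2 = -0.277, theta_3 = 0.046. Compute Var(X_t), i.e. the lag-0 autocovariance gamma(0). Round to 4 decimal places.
\gamma(0) = 2.2971

For an MA(q) process X_t = eps_t + sum_i theta_i eps_{t-i} with
Var(eps_t) = sigma^2, the variance is
  gamma(0) = sigma^2 * (1 + sum_i theta_i^2).
  sum_i theta_i^2 = (0.264)^2 + (-0.277)^2 + (0.046)^2 = 0.069696 + 0.076729 + 0.002116 = 0.148541.
  gamma(0) = 2 * (1 + 0.148541) = 2 * 1.148541 = 2.297082, which rounds to 2.2971.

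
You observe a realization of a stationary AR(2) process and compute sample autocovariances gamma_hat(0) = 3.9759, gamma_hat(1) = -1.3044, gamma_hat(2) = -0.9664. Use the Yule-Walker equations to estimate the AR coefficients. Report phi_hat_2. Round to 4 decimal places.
\hat\phi_{2} = -0.3930

The Yule-Walker equations for an AR(p) process read, in matrix form,
  Gamma_p phi = r_p,   with   (Gamma_p)_{ij} = gamma(|i - j|),
                       (r_p)_i = gamma(i),   i,j = 1..p.
Substitute the sample gammas (Toeplitz matrix and right-hand side of size 2):
  Gamma_p = [[3.9759, -1.3044], [-1.3044, 3.9759]]
  r_p     = [-1.3044, -0.9664]
Written out:
  3.9759 phi_1 - 1.3044 phi_2 = -1.3044
  -1.3044 phi_1 + 3.9759 phi_2 = -0.9664
Solve by Cramer's rule:
  det = gamma(0)^2 - gamma(1)^2 = (3.9759)^2 - (-1.3044)^2 = 15.80778081 - 1.70145936 = 14.10632145
  phi_hat_1 = [gamma(1) gamma(0) - gamma(1) gamma(2)] / det = [(-1.3044)(3.9759) - (-1.3044)(-0.9664)] / 14.10632145 = -6.44673612 / 14.10632145 = -0.457
  phi_hat_2 = [gamma(0) gamma(2) - gamma(1)^2] / det = [(3.9759)(-0.9664) - (-1.3044)^2] / 14.10632145 = -5.54376912 / 14.10632145 = -0.393
So phi_hat = [-0.4570, -0.3930].
Therefore phi_hat_2 = -0.3930.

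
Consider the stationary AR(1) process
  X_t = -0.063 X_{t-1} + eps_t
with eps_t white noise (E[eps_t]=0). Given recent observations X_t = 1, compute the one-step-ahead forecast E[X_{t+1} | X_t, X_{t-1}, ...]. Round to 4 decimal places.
E[X_{t+1} \mid \mathcal F_t] = -0.0630

For an AR(p) model X_t = c + sum_i phi_i X_{t-i} + eps_t, the
one-step-ahead conditional mean is
  E[X_{t+1} | X_t, ...] = c + sum_i phi_i X_{t+1-i}.
Substitute known values:
  E[X_{t+1} | ...] = (-0.063) * (1)
                   = -0.0630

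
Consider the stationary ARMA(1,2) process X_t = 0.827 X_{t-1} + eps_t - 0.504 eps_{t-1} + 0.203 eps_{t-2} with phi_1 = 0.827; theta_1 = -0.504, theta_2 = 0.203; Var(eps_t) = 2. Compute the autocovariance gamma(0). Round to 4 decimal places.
\gamma(0) = 3.6072

Multiply the model equation by X_{t-k} and take expectations. With theta_0 = psi_0 = 1 and psi_j the MA(infinity) weights, this gives
  gamma(k) - sum_i phi_i gamma(k-i) = c_k,
  c_k = sigma^2 * sum_{j=k..q} theta_j psi_{j-k}   (c_k = 0 for k > q),
using gamma(-m) = gamma(m).
psi-weights needed (psi_j = theta_j + sum_i phi_i psi_{j-i}):
  psi_1 = theta_1 + phi_1 = -0.504 + (0.827) = 0.323
  psi_2 = theta_2 + phi_1 psi_1 = 0.203 + (0.827)(0.323) = 0.470121
Right-hand sides:
  c_0 = sigma^2 (1 + theta_1 psi_1 + theta_2 psi_2) = 2 * (1 + (-0.504)(0.323) + (0.203)(0.470121)) = 2 * 0.932643 = 1.865285
  c_1 = sigma^2 (theta_1 + theta_2 psi_1) = 2 * (-0.504 + (0.203)(0.323)) = -0.876862
  c_2 = sigma^2 theta_2 = 2 * (0.203) = 0.406
Equations for k = 0 and k = 1 (AR order 1):
  gamma(0) = phi_1 gamma(1) + c_0
  gamma(1) = phi_1 gamma(0) + c_1
Substituting the second into the first: gamma(0) (1 - phi_1^2) = c_0 + phi_1 c_1, so
  gamma(0) = (c_0 + phi_1 c_1) / (1 - phi_1^2) = (1.865285 + (0.827)(-0.876862)) / (1 - (0.827)^2) = 1.14012 / 0.316071 = 3.607165.
Therefore gamma(0) = 3.6072 (to 4 decimal places).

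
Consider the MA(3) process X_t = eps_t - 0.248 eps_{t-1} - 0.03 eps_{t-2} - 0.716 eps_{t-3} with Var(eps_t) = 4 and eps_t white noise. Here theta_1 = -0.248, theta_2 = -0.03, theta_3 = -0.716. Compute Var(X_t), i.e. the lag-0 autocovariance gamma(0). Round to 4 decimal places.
\gamma(0) = 6.3002

For an MA(q) process X_t = eps_t + sum_i theta_i eps_{t-i} with
Var(eps_t) = sigma^2, the variance is
  gamma(0) = sigma^2 * (1 + sum_i theta_i^2).
  sum_i theta_i^2 = (-0.248)^2 + (-0.03)^2 + (-0.716)^2 = 0.061504 + 0.0009 + 0.512656 = 0.57506.
  gamma(0) = 4 * (1 + 0.57506) = 4 * 1.57506 = 6.30024, which rounds to 6.3002.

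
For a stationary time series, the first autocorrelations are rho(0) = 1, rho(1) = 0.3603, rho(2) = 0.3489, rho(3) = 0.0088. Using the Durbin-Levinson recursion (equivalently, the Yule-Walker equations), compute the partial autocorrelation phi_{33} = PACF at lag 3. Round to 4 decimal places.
\phi_{33} = -0.2159

The PACF at lag k is phi_{kk}, the last component of the solution
to the Yule-Walker system G_k phi = r_k where
  (G_k)_{ij} = rho(|i - j|), (r_k)_i = rho(i), i,j = 1..k.
Equivalently, Durbin-Levinson gives phi_{kk} iteratively:
  phi_{11} = rho(1)
  phi_{kk} = [rho(k) - sum_{j=1..k-1} phi_{k-1,j} rho(k-j)]
            / [1 - sum_{j=1..k-1} phi_{k-1,j} rho(j)],
  phi_{k,j} = phi_{k-1,j} - phi_{kk} phi_{k-1,k-j},  j = 1..k-1.
Step k = 1:
  phi_11 = rho(1) = 0.3603.
Step k = 2:
  phi_22 = [rho(2) - phi_11 rho(1)] / [1 - phi_11 rho(1)] = [0.3489 - (0.3603)(0.3603)] / [1 - (0.3603)(0.3603)]
         = 0.21908391 / 0.87018391 = 0.251767.
  Update: phi_21 = phi_11 - phi_22 phi_11 = 0.3603 - (0.251767)(0.3603) = 0.269588.
Step k = 3:
  phi_33 = [rho(3) - phi_21 rho(2) - phi_22 rho(1)] / [1 - phi_21 rho(1) - phi_22 rho(2)]
    numerator   = 0.0088 - (0.269588)(0.3489) - (0.251767)(0.3603) = -0.17597111
    denominator = 1 - (0.269588)(0.3603) - (0.251767)(0.3489) = 0.81502573
  phi_33 = -0.17597111 / 0.81502573 = -0.2159.
Therefore phi_{33} = -0.2159.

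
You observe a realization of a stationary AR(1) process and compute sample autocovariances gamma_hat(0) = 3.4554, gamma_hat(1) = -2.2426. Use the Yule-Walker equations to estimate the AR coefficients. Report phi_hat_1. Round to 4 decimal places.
\hat\phi_{1} = -0.6490

The Yule-Walker equations for an AR(p) process read, in matrix form,
  Gamma_p phi = r_p,   with   (Gamma_p)_{ij} = gamma(|i - j|),
                       (r_p)_i = gamma(i),   i,j = 1..p.
Substitute the sample gammas (Toeplitz matrix and right-hand side of size 1):
  Gamma_p = [[3.4554]]
  r_p     = [-2.2426]
With p = 1 this is the single equation gamma(0) phi_1 = gamma(1):
  phi_hat_1 = gamma(1) / gamma(0) = -2.2426 / 3.4554 = -0.6490.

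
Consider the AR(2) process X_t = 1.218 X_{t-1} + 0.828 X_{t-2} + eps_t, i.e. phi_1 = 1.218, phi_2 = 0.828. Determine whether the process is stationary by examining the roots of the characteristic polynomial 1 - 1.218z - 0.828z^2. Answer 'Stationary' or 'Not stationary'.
\text{Not stationary}

The AR(p) characteristic polynomial is P(z) = 1 - 1.218z - 0.828z^2.
Stationarity requires all roots to lie outside the unit circle, i.e. |z| > 1 for every root.
Set 1 + (-1.218) z + (-0.828) z^2 = 0, i.e. a z^2 + b z + c = 0 with a = -0.828, b = -1.218, c = 1.
Discriminant D = b^2 - 4ac = (-1.218)^2 - 4*(-0.828)*1 = 1.483524 - (-3.312) = 4.795524.
D >= 0, so the roots are real: z = (-b +/- sqrt(D)) / (2a) = (1.218 +/- 2.189868) / (-1.656).
  z_1 = (1.218 + 2.189868) / (-1.656) = -2.0579,   |z_1| = 2.0579.
  z_2 = (1.218 - 2.189868) / (-1.656) = 0.5869,   |z_2| = 0.5869.
Moduli of all roots: 2.0579, 0.5869.
All moduli strictly greater than 1? No.
Verdict: Not stationary.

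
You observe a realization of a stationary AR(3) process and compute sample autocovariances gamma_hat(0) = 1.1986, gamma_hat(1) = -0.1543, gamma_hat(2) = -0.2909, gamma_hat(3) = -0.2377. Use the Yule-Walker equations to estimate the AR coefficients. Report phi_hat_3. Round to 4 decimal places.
\hat\phi_{3} = -0.2970

The Yule-Walker equations for an AR(p) process read, in matrix form,
  Gamma_p phi = r_p,   with   (Gamma_p)_{ij} = gamma(|i - j|),
                       (r_p)_i = gamma(i),   i,j = 1..p.
Substitute the sample gammas (Toeplitz matrix and right-hand side of size 3):
  Gamma_p = [[1.1986, -0.1543, -0.2909], [-0.1543, 1.1986, -0.1543], [-0.2909, -0.1543, 1.1986]]
  r_p     = [-0.1543, -0.2909, -0.2377]
Written out (R1..R3):
  (R1) 1.1986 phi_1 - 0.1543 phi_2 - 0.2909 phi_3 = -0.1543
  (R2) -0.1543 phi_1 + 1.1986 phi_2 - 0.1543 phi_3 = -0.2909
  (R3) -0.2909 phi_1 - 0.1543 phi_2 + 1.1986 phi_3 = -0.2377
Gaussian elimination:
  R2 <- R2 - (-0.1543/1.1986) R1 = R2 - (-0.128734) R1:  1.178736 phi_2 - 0.191749 phi_3 = -0.310764
  R3 <- R3 - (-0.2909/1.1986) R1 = R3 - (-0.2427) R1:  -0.191749 phi_2 + 1.127999 phi_3 = -0.275149
  R3 <- R3 - (-0.191749/1.178736) R2 = R3 - (-0.162673) R2:  1.096806 phi_3 = -0.325701
Back-substitution:
  phi_hat_3 = -0.325701 / 1.096806 = -0.296954
  phi_hat_2 = (-0.310764 - (-0.191749)(-0.296954)) / 1.178736 = -0.311948
  phi_hat_1 = (-0.1543 - (-0.1543)(-0.311948) - (-0.2909)(-0.296954)) / 1.1986 = -0.240962
So phi_hat = [-0.2410, -0.3119, -0.2970].
Therefore phi_hat_3 = -0.2970.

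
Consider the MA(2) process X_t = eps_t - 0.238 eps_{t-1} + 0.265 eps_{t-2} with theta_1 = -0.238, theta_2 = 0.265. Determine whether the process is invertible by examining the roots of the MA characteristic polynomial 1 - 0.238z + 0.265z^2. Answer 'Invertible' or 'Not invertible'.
\text{Invertible}

The MA(q) characteristic polynomial is P(z) = 1 - 0.238z + 0.265z^2.
Invertibility requires all roots to lie outside the unit circle, i.e. |z| > 1 for every root.
Set 1 + (-0.238) z + (0.265) z^2 = 0, i.e. a z^2 + b z + c = 0 with a = 0.265, b = -0.238, c = 1.
Discriminant D = b^2 - 4ac = (-0.238)^2 - 4*(0.265)*1 = 0.056644 - (1.06) = -1.003356.
D < 0, so the roots are the complex-conjugate pair z = (-b +/- i sqrt(-D)) / (2a) = 0.4491 +/- 1.89i.
For a conjugate pair |z|^2 = z * conj(z) = (product of roots) = c/a = 1/(0.265) = 3.773585, so |z| = sqrt(3.773585) = 1.9426 for both roots.
Moduli of all roots: 1.9426, 1.9426.
All moduli strictly greater than 1? Yes.
Verdict: Invertible.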